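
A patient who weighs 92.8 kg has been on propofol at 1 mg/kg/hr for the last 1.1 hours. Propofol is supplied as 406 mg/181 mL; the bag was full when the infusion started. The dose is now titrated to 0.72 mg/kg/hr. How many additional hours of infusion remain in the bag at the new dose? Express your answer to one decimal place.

4.5 hours

Initial rate:
Dose = 1 mg/kg/hr × 92.8 kg = 92.8 mg/hr
Concentration = 406 mg ÷ 181 mL = 2.243094 mg/mL
Rate = 92.8 mg/hr ÷ 2.243094 mg/mL = 41.37143 mL/hr
Volume infused so far = 41.37143 mL/hr × 1.1 hr = 45.50857 mL
Volume remaining = 181 − 45.50857 = 135.4914 mL
New rate:
Dose = 0.72 mg/kg/hr × 92.8 kg = 66.816 mg/hr
Rate = 66.816 mg/hr ÷ 2.243094 mg/mL = 29.78743 mL/hr
Time remaining = 135.4914 mL ÷ 29.78743 mL/hr = 4.548611 hr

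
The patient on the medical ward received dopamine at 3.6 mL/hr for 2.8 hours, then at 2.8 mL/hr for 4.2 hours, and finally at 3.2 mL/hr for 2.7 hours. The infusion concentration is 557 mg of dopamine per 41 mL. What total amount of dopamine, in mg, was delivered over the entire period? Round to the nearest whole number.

Concentration = 557 mg ÷ 41 mL = 13.58537 mg/mL
Stage 1: 3.6 mL/hr × 2.8 hr = 10.08 mL → 10.08 mL × 13.58537 mg/mL = 136.9405 mg
Stage 2: 2.8 mL/hr × 4.2 hr = 11.76 mL → 11.76 mL × 13.58537 mg/mL = 159.7639 mg
Stage 3: 3.2 mL/hr × 2.7 hr = 8.64 mL → 8.64 mL × 13.58537 mg/mL = 117.3776 mg
Total = 136.9405 + 159.7639 + 117.3776 = 414.082 mg

414 mg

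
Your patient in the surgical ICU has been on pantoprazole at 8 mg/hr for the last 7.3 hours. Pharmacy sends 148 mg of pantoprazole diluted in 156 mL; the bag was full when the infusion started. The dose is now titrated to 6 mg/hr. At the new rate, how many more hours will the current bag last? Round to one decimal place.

14.9 hours

Initial rate:
Concentration = 148 mg ÷ 156 mL = 0.9487179 mg/mL
Rate = 8 mg/hr ÷ 0.9487179 mg/mL = 8.432432 mL/hr
Volume infused so far = 8.432432 mL/hr × 7.3 hr = 61.55676 mL
Volume remaining = 156 − 61.55676 = 94.44324 mL
New rate:
Rate = 6 mg/hr ÷ 0.9487179 mg/mL = 6.324324 mL/hr
Time remaining = 94.44324 mL ÷ 6.324324 mL/hr = 14.93333 hr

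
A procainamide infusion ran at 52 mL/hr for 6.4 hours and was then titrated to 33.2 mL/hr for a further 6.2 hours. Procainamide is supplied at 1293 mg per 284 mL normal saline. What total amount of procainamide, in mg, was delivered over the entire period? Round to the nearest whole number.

Concentration = 1293 mg ÷ 284 mL = 4.552817 mg/mL
Stage 1: 52 mL/hr × 6.4 hr = 332.8 mL → 332.8 mL × 4.552817 mg/mL = 1515.177 mg
Stage 2: 33.2 mL/hr × 6.2 hr = 205.84 mL → 205.84 mL × 4.552817 mg/mL = 937.1518 mg
Total = 1515.177 + 937.1518 = 2452.329 mg

2452 mg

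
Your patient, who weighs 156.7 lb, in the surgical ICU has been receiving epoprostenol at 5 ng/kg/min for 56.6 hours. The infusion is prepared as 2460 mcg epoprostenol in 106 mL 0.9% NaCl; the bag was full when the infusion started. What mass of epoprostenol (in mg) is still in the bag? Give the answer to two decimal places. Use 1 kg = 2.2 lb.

Weight = 156.7 lb ÷ 2.2 lb/kg = 71.22727 kg
Dose = 5 ng/kg/min × 71.22727 kg = 356.1364 ng/min
356.1364 ng/min × 60 min/hr = 21368.18 ng/hr
Concentration = 2460 mcg ÷ 106 mL = 23.20755 mcg/mL = 23207.55 ng/mL
Rate = 21368.18 ng/hr ÷ 23207.55 ng/mL = 0.9207428 mL/hr
Volume infused = 0.9207428 mL/hr × 56.6 hr = 52.11404 mL
Volume remaining = 106 − 52.11404 = 53.88596 mL
Drug remaining = 53.88596 mL × 23207.55 ng/mL = 1250561 ng = 1.250561 mg

1.25 mg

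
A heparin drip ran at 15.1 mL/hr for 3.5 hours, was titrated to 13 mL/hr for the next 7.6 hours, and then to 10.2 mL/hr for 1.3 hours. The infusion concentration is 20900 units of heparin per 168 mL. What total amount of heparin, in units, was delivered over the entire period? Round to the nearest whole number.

20516 units

Concentration = 20900 units ÷ 168 mL = 124.4048 units/mL
Stage 1: 15.1 mL/hr × 3.5 hr = 52.85 mL → 52.85 mL × 124.4048 units/mL = 6574.792 units
Stage 2: 13 mL/hr × 7.6 hr = 98.8 mL → 98.8 mL × 124.4048 units/mL = 12291.19 units
Stage 3: 10.2 mL/hr × 1.3 hr = 13.26 mL → 13.26 mL × 124.4048 units/mL = 1649.607 units
Total = 6574.792 + 12291.19 + 1649.607 = 20515.59 units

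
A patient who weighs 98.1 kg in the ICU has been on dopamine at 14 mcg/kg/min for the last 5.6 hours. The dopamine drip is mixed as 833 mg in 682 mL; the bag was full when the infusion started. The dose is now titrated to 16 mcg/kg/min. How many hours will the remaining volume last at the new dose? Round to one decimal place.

Initial rate:
Dose = 14 mcg/kg/min × 98.1 kg = 1373.4 mcg/min
1373.4 mcg/min × 60 min/hr = 82404 mcg/hr
Concentration = 833 mg ÷ 682 mL = 1.221408 mg/mL = 1221.408 mcg/mL
Rate = 82404 mcg/hr ÷ 1221.408 mcg/mL = 67.46642 mL/hr
Volume infused so far = 67.46642 mL/hr × 5.6 hr = 377.812 mL
Volume remaining = 682 − 377.812 = 304.188 mL
New rate:
Dose = 16 mcg/kg/min × 98.1 kg = 1569.6 mcg/min
1569.6 mcg/min × 60 min/hr = 94176 mcg/hr
Rate = 94176 mcg/hr ÷ 1221.408 mcg/mL = 77.10448 mL/hr
Time remaining = 304.188 mL ÷ 77.10448 mL/hr = 3.945141 hr

3.9 hours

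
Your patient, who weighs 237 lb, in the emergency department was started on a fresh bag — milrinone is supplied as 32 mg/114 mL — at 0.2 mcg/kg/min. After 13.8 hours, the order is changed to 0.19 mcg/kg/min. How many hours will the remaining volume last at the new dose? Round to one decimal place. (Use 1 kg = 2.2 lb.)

11.5 hours

Initial rate:
Weight = 237 lb ÷ 2.2 lb/kg = 107.7273 kg
Dose = 0.2 mcg/kg/min × 107.7273 kg = 21.54545 mcg/min
21.54545 mcg/min × 60 min/hr = 1292.727 mcg/hr
Concentration = 32 mg ÷ 114 mL = 0.2807018 mg/mL = 280.7018 mcg/mL
Rate = 1292.727 mcg/hr ÷ 280.7018 mcg/mL = 4.605341 mL/hr
Volume infused so far = 4.605341 mL/hr × 13.8 hr = 63.5537 mL
Volume remaining = 114 − 63.5537 = 50.4463 mL
New rate:
Dose = 0.19 mcg/kg/min × 107.7273 kg = 20.46818 mcg/min
20.46818 mcg/min × 60 min/hr = 1228.091 mcg/hr
Rate = 1228.091 mcg/hr ÷ 280.7018 mcg/mL = 4.375074 mL/hr
Time remaining = 50.4463 mL ÷ 4.375074 mL/hr = 11.53039 hr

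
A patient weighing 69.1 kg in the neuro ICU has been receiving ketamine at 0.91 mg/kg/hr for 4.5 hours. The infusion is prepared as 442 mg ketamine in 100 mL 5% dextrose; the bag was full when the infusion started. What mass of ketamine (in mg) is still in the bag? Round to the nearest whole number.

159 mg

Dose = 0.91 mg/kg/hr × 69.1 kg = 62.881 mg/hr
Concentration = 442 mg ÷ 100 mL = 4.42 mg/mL
Rate = 62.881 mg/hr ÷ 4.42 mg/mL = 14.22647 mL/hr
Volume infused = 14.22647 mL/hr × 4.5 hr = 64.01912 mL
Volume remaining = 100 − 64.01912 = 35.98088 mL
Drug remaining = 35.98088 mL × 4.42 mg/mL = 159.0355 mg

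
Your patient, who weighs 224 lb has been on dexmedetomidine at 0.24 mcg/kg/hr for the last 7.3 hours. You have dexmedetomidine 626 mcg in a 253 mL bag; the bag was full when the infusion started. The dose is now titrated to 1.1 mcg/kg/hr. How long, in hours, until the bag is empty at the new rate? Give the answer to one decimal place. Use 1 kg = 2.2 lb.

4.0 hours

Initial rate:
Weight = 224 lb ÷ 2.2 lb/kg = 101.8182 kg
Dose = 0.24 mcg/kg/hr × 101.8182 kg = 24.43636 mcg/hr
Concentration = 626 mcg ÷ 253 mL = 2.474308 mcg/mL
Rate = 24.43636 mcg/hr ÷ 2.474308 mcg/mL = 9.876038 mL/hr
Volume infused so far = 9.876038 mL/hr × 7.3 hr = 72.09508 mL
Volume remaining = 253 − 72.09508 = 180.9049 mL
New rate:
Dose = 1.1 mcg/kg/hr × 101.8182 kg = 112 mcg/hr
Rate = 112 mcg/hr ÷ 2.474308 mcg/mL = 45.26518 mL/hr
Time remaining = 180.9049 mL ÷ 45.26518 mL/hr = 3.996558 hr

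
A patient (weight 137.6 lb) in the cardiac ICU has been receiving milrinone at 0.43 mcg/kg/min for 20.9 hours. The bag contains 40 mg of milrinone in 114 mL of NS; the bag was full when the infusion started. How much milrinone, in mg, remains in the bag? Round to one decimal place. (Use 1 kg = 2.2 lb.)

Weight = 137.6 lb ÷ 2.2 lb/kg = 62.54545 kg
Dose = 0.43 mcg/kg/min × 62.54545 kg = 26.89455 mcg/min
26.89455 mcg/min × 60 min/hr = 1613.673 mcg/hr
Concentration = 40 mg ÷ 114 mL = 0.3508772 mg/mL = 350.8772 mcg/mL
Rate = 1613.673 mcg/hr ÷ 350.8772 mcg/mL = 4.598967 mL/hr
Volume infused = 4.598967 mL/hr × 20.9 hr = 96.11842 mL
Volume remaining = 114 − 96.11842 = 17.88158 mL
Drug remaining = 17.88158 mL × 350.8772 mcg/mL = 6274.24 mcg = 6.27424 mg

6.3 mg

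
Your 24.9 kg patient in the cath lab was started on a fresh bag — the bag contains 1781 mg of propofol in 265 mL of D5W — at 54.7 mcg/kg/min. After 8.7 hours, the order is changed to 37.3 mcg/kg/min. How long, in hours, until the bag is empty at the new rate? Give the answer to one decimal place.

19.2 hours

Initial rate:
Dose = 54.7 mcg/kg/min × 24.9 kg = 1362.03 mcg/min
1362.03 mcg/min × 60 min/hr = 81721.8 mcg/hr
Concentration = 1781 mg ÷ 265 mL = 6.720755 mg/mL = 6720.755 mcg/mL
Rate = 81721.8 mcg/hr ÷ 6720.755 mcg/mL = 12.15962 mL/hr
Volume infused so far = 12.15962 mL/hr × 8.7 hr = 105.7887 mL
Volume remaining = 265 − 105.7887 = 159.2113 mL
New rate:
Dose = 37.3 mcg/kg/min × 24.9 kg = 928.77 mcg/min
928.77 mcg/min × 60 min/hr = 55726.2 mcg/hr
Rate = 55726.2 mcg/hr ÷ 6720.755 mcg/mL = 8.291658 mL/hr
Time remaining = 159.2113 mL ÷ 8.291658 mL/hr = 19.20139 hr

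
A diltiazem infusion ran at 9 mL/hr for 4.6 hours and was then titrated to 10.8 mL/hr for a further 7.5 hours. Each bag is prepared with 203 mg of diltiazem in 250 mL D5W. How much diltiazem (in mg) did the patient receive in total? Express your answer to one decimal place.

99.4 mg

Concentration = 203 mg ÷ 250 mL = 0.812 mg/mL
Stage 1: 9 mL/hr × 4.6 hr = 41.4 mL → 41.4 mL × 0.812 mg/mL = 33.6168 mg
Stage 2: 10.8 mL/hr × 7.5 hr = 81 mL → 81 mL × 0.812 mg/mL = 65.772 mg
Total = 33.6168 + 65.772 = 99.3888 mg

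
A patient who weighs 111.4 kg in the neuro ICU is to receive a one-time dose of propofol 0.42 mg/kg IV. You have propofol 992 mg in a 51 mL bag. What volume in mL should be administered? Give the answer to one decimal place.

Dose = 0.42 mg/kg × 111.4 kg = 46.788 mg
Concentration = 992 mg ÷ 51 mL = 19.45098 mg/mL
Volume = 46.788 mg ÷ 19.45098 mg/mL = 2.405431 mL

2.4 mL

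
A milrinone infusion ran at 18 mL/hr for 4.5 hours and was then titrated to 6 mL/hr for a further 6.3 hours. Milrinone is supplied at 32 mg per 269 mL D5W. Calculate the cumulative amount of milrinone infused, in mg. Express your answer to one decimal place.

Concentration = 32 mg ÷ 269 mL = 0.1189591 mg/mL
Stage 1: 18 mL/hr × 4.5 hr = 81 mL → 81 mL × 0.1189591 mg/mL = 9.635688 mg
Stage 2: 6 mL/hr × 6.3 hr = 37.8 mL → 37.8 mL × 0.1189591 mg/mL = 4.496654 mg
Total = 9.635688 + 4.496654 = 14.13234 mg

14.1 mg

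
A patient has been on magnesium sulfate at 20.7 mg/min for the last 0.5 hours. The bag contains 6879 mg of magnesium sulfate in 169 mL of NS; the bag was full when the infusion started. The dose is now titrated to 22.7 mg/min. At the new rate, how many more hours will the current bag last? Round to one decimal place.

Initial rate:
20.7 mg/min × 60 min/hr = 1242 mg/hr
Concentration = 6879 mg ÷ 169 mL = 40.70414 mg/mL
Rate = 1242 mg/hr ÷ 40.70414 mg/mL = 30.51287 mL/hr
Volume infused so far = 30.51287 mL/hr × 0.5 hr = 15.25643 mL
Volume remaining = 169 − 15.25643 = 153.7436 mL
New rate:
22.7 mg/min × 60 min/hr = 1362 mg/hr
Rate = 1362 mg/hr ÷ 40.70414 mg/mL = 33.46097 mL/hr
Time remaining = 153.7436 mL ÷ 33.46097 mL/hr = 4.594714 hr

4.6 hours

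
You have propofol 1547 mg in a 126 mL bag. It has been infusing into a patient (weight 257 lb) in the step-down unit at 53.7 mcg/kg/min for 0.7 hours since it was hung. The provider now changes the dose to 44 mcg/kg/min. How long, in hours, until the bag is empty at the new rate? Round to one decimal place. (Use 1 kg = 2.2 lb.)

Initial rate:
Weight = 257 lb ÷ 2.2 lb/kg = 116.8182 kg
Dose = 53.7 mcg/kg/min × 116.8182 kg = 6273.136 mcg/min
6273.136 mcg/min × 60 min/hr = 376388.2 mcg/hr
Concentration = 1547 mg ÷ 126 mL = 12.27778 mg/mL = 12277.78 mcg/mL
Rate = 376388.2 mcg/hr ÷ 12277.78 mcg/mL = 30.65605 mL/hr
Volume infused so far = 30.65605 mL/hr × 0.7 hr = 21.45924 mL
Volume remaining = 126 − 21.45924 = 104.5408 mL
New rate:
Dose = 44 mcg/kg/min × 116.8182 kg = 5140 mcg/min
5140 mcg/min × 60 min/hr = 308400 mcg/hr
Rate = 308400 mcg/hr ÷ 12277.78 mcg/mL = 25.11855 mL/hr
Time remaining = 104.5408 mL ÷ 25.11855 mL/hr = 4.161895 hr

4.2 hours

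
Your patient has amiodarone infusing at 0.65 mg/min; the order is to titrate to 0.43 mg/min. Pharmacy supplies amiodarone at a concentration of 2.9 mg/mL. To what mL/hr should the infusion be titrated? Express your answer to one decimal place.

0.43 mg/min × 60 min/hr = 25.8 mg/hr
Rate = 25.8 mg/hr ÷ 2.9 mg/mL = 8.896552 mL/hr

8.9 mL/hr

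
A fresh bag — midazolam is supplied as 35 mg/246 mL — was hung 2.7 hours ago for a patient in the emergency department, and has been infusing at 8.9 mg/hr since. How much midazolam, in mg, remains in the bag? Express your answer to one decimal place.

11.0 mg

Concentration = 35 mg ÷ 246 mL = 0.1422764 mg/mL
Rate = 8.9 mg/hr ÷ 0.1422764 mg/mL = 62.55429 mL/hr
Volume infused = 62.55429 mL/hr × 2.7 hr = 168.8966 mL
Volume remaining = 246 − 168.8966 = 77.10343 mL
Drug remaining = 77.10343 mL × 0.1422764 mg/mL = 10.97 mg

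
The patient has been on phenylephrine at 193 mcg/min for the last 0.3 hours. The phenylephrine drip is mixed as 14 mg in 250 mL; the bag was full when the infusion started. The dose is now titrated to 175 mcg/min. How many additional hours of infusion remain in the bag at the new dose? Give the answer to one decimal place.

Initial rate:
193 mcg/min × 60 min/hr = 11580 mcg/hr
Concentration = 14 mg ÷ 250 mL = 0.056 mg/mL = 56 mcg/mL
Rate = 11580 mcg/hr ÷ 56 mcg/mL = 206.7857 mL/hr
Volume infused so far = 206.7857 mL/hr × 0.3 hr = 62.03571 mL
Volume remaining = 250 − 62.03571 = 187.9643 mL
New rate:
175 mcg/min × 60 min/hr = 10500 mcg/hr
Rate = 10500 mcg/hr ÷ 56 mcg/mL = 187.5 mL/hr
Time remaining = 187.9643 mL ÷ 187.5 mL/hr = 1.002476 hr

1.0 hours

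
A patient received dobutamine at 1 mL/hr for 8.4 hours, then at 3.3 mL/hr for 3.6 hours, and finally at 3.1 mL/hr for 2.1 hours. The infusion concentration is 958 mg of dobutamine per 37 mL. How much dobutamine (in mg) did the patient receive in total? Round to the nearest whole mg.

694 mg

Concentration = 958 mg ÷ 37 mL = 25.89189 mg/mL
Stage 1: 1 mL/hr × 8.4 hr = 8.4 mL → 8.4 mL × 25.89189 mg/mL = 217.4919 mg
Stage 2: 3.3 mL/hr × 3.6 hr = 11.88 mL → 11.88 mL × 25.89189 mg/mL = 307.5957 mg
Stage 3: 3.1 mL/hr × 2.1 hr = 6.51 mL → 6.51 mL × 25.89189 mg/mL = 168.5562 mg
Total = 217.4919 + 307.5957 + 168.5562 = 693.6438 mg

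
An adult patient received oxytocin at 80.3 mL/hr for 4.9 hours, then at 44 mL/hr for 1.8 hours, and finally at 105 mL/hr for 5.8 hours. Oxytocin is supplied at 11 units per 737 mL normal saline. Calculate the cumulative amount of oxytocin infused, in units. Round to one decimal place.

16.1 units

Concentration = 11 units ÷ 737 mL = 0.01492537 units/mL
Stage 1: 80.3 mL/hr × 4.9 hr = 393.47 mL → 393.47 mL × 0.01492537 units/mL = 5.872687 units
Stage 2: 44 mL/hr × 1.8 hr = 79.2 mL → 79.2 mL × 0.01492537 units/mL = 1.18209 units
Stage 3: 105 mL/hr × 5.8 hr = 609 mL → 609 mL × 0.01492537 units/mL = 9.089552 units
Total = 5.872687 + 1.18209 + 9.089552 = 16.14433 units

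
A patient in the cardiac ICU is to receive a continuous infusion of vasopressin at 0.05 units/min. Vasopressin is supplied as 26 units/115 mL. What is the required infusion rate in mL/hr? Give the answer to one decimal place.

13.3 mL/hr

0.05 units/min × 60 min/hr = 3 units/hr
Concentration = 26 units ÷ 115 mL = 0.226087 units/mL
Rate = 3 units/hr ÷ 0.226087 units/mL = 13.26923 mL/hr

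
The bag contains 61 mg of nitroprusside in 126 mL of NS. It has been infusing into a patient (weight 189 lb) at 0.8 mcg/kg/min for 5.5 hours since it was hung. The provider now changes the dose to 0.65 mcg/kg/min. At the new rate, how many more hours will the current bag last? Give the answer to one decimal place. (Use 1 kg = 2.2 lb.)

Initial rate:
Weight = 189 lb ÷ 2.2 lb/kg = 85.90909 kg
Dose = 0.8 mcg/kg/min × 85.90909 kg = 68.72727 mcg/min
68.72727 mcg/min × 60 min/hr = 4123.636 mcg/hr
Concentration = 61 mg ÷ 126 mL = 0.484127 mg/mL = 484.127 mcg/mL
Rate = 4123.636 mcg/hr ÷ 484.127 mcg/mL = 8.517675 mL/hr
Volume infused so far = 8.517675 mL/hr × 5.5 hr = 46.84721 mL
Volume remaining = 126 − 46.84721 = 79.15279 mL
New rate:
Dose = 0.65 mcg/kg/min × 85.90909 kg = 55.84091 mcg/min
55.84091 mcg/min × 60 min/hr = 3350.455 mcg/hr
Rate = 3350.455 mcg/hr ÷ 484.127 mcg/mL = 6.920611 mL/hr
Time remaining = 79.15279 mL ÷ 6.920611 mL/hr = 11.43725 hr

11.4 hours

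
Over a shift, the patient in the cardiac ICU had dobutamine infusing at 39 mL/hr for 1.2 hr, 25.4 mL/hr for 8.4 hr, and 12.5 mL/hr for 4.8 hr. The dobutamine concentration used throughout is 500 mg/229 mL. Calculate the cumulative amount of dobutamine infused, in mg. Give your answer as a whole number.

Concentration = 500 mg ÷ 229 mL = 2.183406 mg/mL
Stage 1: 39 mL/hr × 1.2 hr = 46.8 mL → 46.8 mL × 2.183406 mg/mL = 102.1834 mg
Stage 2: 25.4 mL/hr × 8.4 hr = 213.36 mL → 213.36 mL × 2.183406 mg/mL = 465.8515 mg
Stage 3: 12.5 mL/hr × 4.8 hr = 60 mL → 60 mL × 2.183406 mg/mL = 131.0044 mg
Total = 102.1834 + 465.8515 + 131.0044 = 699.0393 mg

699 mg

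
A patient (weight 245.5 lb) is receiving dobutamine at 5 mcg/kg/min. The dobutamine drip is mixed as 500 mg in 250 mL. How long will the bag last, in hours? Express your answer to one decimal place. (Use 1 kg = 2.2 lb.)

Weight = 245.5 lb ÷ 2.2 lb/kg = 111.5909 kg
Dose = 5 mcg/kg/min × 111.5909 kg = 557.9545 mcg/min
557.9545 mcg/min × 60 min/hr = 33477.27 mcg/hr
Concentration = 500 mg ÷ 250 mL = 2 mg/mL = 2000 mcg/mL
Rate = 33477.27 mcg/hr ÷ 2000 mcg/mL = 16.73864 mL/hr
Duration = 250 mL ÷ 16.73864 mL/hr = 14.93551 hr

14.9 hours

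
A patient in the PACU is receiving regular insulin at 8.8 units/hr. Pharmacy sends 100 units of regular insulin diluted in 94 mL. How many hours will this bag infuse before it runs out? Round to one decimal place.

11.4 hours

Concentration = 100 units ÷ 94 mL = 1.06383 units/mL
Rate = 8.8 units/hr ÷ 1.06383 units/mL = 8.272 mL/hr
Duration = 94 mL ÷ 8.272 mL/hr = 11.36364 hr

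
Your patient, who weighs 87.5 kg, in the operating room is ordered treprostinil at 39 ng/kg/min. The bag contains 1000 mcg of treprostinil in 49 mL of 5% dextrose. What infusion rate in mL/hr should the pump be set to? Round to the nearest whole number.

10 mL/hr

Dose = 39 ng/kg/min × 87.5 kg = 3412.5 ng/min
3412.5 ng/min × 60 min/hr = 204750 ng/hr
Concentration = 1000 mcg ÷ 49 mL = 20.40816 mcg/mL = 20408.16 ng/mL
Rate = 204750 ng/hr ÷ 20408.16 ng/mL = 10.03275 mL/hr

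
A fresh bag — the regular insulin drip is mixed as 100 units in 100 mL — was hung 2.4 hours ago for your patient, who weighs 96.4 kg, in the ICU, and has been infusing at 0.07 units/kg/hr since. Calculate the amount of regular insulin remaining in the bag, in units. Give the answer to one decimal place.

83.8 units

Dose = 0.07 units/kg/hr × 96.4 kg = 6.748 units/hr
Concentration = 100 units ÷ 100 mL = 1 units/mL
Rate = 6.748 units/hr ÷ 1 units/mL = 6.748 mL/hr
Volume infused = 6.748 mL/hr × 2.4 hr = 16.1952 mL
Volume remaining = 100 − 16.1952 = 83.8048 mL
Drug remaining = 83.8048 mL × 1 units/mL = 83.8048 units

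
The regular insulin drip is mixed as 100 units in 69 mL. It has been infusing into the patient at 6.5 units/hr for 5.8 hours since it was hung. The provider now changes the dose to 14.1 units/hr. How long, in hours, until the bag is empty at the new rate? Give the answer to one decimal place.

Initial rate:
Concentration = 100 units ÷ 69 mL = 1.449275 units/mL
Rate = 6.5 units/hr ÷ 1.449275 units/mL = 4.485 mL/hr
Volume infused so far = 4.485 mL/hr × 5.8 hr = 26.013 mL
Volume remaining = 69 − 26.013 = 42.987 mL
New rate:
Rate = 14.1 units/hr ÷ 1.449275 units/mL = 9.729 mL/hr
Time remaining = 42.987 mL ÷ 9.729 mL/hr = 4.41844 hr

4.4 hours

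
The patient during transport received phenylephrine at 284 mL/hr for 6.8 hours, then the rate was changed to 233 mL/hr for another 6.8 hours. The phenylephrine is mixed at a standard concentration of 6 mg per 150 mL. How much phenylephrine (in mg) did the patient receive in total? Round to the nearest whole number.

Concentration = 6 mg ÷ 150 mL = 0.04 mg/mL
Stage 1: 284 mL/hr × 6.8 hr = 1931.2 mL → 1931.2 mL × 0.04 mg/mL = 77.248 mg
Stage 2: 233 mL/hr × 6.8 hr = 1584.4 mL → 1584.4 mL × 0.04 mg/mL = 63.376 mg
Total = 77.248 + 63.376 = 140.624 mg

141 mg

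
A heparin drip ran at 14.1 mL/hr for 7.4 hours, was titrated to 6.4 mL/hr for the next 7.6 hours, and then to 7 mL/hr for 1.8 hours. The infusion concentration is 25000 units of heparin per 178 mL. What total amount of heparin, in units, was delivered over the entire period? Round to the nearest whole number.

23256 units

Concentration = 25000 units ÷ 178 mL = 140.4494 units/mL
Stage 1: 14.1 mL/hr × 7.4 hr = 104.34 mL → 104.34 mL × 140.4494 units/mL = 14654.49 units
Stage 2: 6.4 mL/hr × 7.6 hr = 48.64 mL → 48.64 mL × 140.4494 units/mL = 6831.461 units
Stage 3: 7 mL/hr × 1.8 hr = 12.6 mL → 12.6 mL × 140.4494 units/mL = 1769.663 units
Total = 14654.49 + 6831.461 + 1769.663 = 23255.62 units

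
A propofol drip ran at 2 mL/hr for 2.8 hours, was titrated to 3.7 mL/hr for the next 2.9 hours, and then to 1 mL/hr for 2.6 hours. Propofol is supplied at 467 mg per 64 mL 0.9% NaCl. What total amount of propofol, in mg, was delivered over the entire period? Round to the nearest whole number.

138 mg

Concentration = 467 mg ÷ 64 mL = 7.296875 mg/mL
Stage 1: 2 mL/hr × 2.8 hr = 5.6 mL → 5.6 mL × 7.296875 mg/mL = 40.8625 mg
Stage 2: 3.7 mL/hr × 2.9 hr = 10.73 mL → 10.73 mL × 7.296875 mg/mL = 78.29547 mg
Stage 3: 1 mL/hr × 2.6 hr = 2.6 mL → 2.6 mL × 7.296875 mg/mL = 18.97188 mg
Total = 40.8625 + 78.29547 + 18.97188 = 138.1298 mg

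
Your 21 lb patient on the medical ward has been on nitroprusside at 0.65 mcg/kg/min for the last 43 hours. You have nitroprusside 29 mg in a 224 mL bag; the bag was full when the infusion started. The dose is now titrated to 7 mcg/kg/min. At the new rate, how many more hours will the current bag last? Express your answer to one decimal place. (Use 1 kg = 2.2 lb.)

3.2 hours

Initial rate:
Weight = 21 lb ÷ 2.2 lb/kg = 9.545455 kg
Dose = 0.65 mcg/kg/min × 9.545455 kg = 6.204545 mcg/min
6.204545 mcg/min × 60 min/hr = 372.2727 mcg/hr
Concentration = 29 mg ÷ 224 mL = 0.1294643 mg/mL = 129.4643 mcg/mL
Rate = 372.2727 mcg/hr ÷ 129.4643 mcg/mL = 2.875486 mL/hr
Volume infused so far = 2.875486 mL/hr × 43 hr = 123.6459 mL
Volume remaining = 224 − 123.6459 = 100.3541 mL
New rate:
Dose = 7 mcg/kg/min × 9.545455 kg = 66.81818 mcg/min
66.81818 mcg/min × 60 min/hr = 4009.091 mcg/hr
Rate = 4009.091 mcg/hr ÷ 129.4643 mcg/mL = 30.96677 mL/hr
Time remaining = 100.3541 mL ÷ 30.96677 mL/hr = 3.240703 hr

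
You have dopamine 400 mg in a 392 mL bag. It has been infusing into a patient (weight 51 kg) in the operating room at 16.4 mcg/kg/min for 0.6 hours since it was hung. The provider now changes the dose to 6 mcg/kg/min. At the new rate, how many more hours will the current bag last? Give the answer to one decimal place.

Initial rate:
Dose = 16.4 mcg/kg/min × 51 kg = 836.4 mcg/min
836.4 mcg/min × 60 min/hr = 50184 mcg/hr
Concentration = 400 mg ÷ 392 mL = 1.020408 mg/mL = 1020.408 mcg/mL
Rate = 50184 mcg/hr ÷ 1020.408 mcg/mL = 49.18032 mL/hr
Volume infused so far = 49.18032 mL/hr × 0.6 hr = 29.50819 mL
Volume remaining = 392 − 29.50819 = 362.4918 mL
New rate:
Dose = 6 mcg/kg/min × 51 kg = 306 mcg/min
306 mcg/min × 60 min/hr = 18360 mcg/hr
Rate = 18360 mcg/hr ÷ 1020.408 mcg/mL = 17.9928 mL/hr
Time remaining = 362.4918 mL ÷ 17.9928 mL/hr = 20.14649 hr

20.1 hours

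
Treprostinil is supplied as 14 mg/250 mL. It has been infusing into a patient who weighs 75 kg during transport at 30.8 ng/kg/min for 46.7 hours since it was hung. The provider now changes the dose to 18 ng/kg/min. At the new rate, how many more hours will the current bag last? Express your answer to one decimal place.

92.9 hours

Initial rate:
Dose = 30.8 ng/kg/min × 75 kg = 2310 ng/min
2310 ng/min × 60 min/hr = 138600 ng/hr
Concentration = 14 mg ÷ 250 mL = 0.056 mg/mL = 56000 ng/mL
Rate = 138600 ng/hr ÷ 56000 ng/mL = 2.475 mL/hr
Volume infused so far = 2.475 mL/hr × 46.7 hr = 115.5825 mL
Volume remaining = 250 − 115.5825 = 134.4175 mL
New rate:
Dose = 18 ng/kg/min × 75 kg = 1350 ng/min
1350 ng/min × 60 min/hr = 81000 ng/hr
Rate = 81000 ng/hr ÷ 56000 ng/mL = 1.446429 mL/hr
Time remaining = 134.4175 mL ÷ 1.446429 mL/hr = 92.93062 hr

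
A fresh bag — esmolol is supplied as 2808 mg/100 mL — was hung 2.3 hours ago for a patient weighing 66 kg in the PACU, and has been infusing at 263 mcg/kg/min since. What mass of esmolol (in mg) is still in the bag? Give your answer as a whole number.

413 mg

Dose = 263 mcg/kg/min × 66 kg = 17358 mcg/min
17358 mcg/min × 60 min/hr = 1041480 mcg/hr
Concentration = 2808 mg ÷ 100 mL = 28.08 mg/mL = 28080 mcg/mL
Rate = 1041480 mcg/hr ÷ 28080 mcg/mL = 37.08974 mL/hr
Volume infused = 37.08974 mL/hr × 2.3 hr = 85.30641 mL
Volume remaining = 100 − 85.30641 = 14.69359 mL
Drug remaining = 14.69359 mL × 28080 mcg/mL = 412596 mcg = 412.596 mg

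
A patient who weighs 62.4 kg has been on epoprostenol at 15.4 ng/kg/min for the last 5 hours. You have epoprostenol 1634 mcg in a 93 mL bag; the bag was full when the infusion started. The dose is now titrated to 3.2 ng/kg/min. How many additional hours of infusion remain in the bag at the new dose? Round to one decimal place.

Initial rate:
Dose = 15.4 ng/kg/min × 62.4 kg = 960.96 ng/min
960.96 ng/min × 60 min/hr = 57657.6 ng/hr
Concentration = 1634 mcg ÷ 93 mL = 17.56989 mcg/mL = 17569.89 ng/mL
Rate = 57657.6 ng/hr ÷ 17569.89 ng/mL = 3.281614 mL/hr
Volume infused so far = 3.281614 mL/hr × 5 hr = 16.40807 mL
Volume remaining = 93 − 16.40807 = 76.59193 mL
New rate:
Dose = 3.2 ng/kg/min × 62.4 kg = 199.68 ng/min
199.68 ng/min × 60 min/hr = 11980.8 ng/hr
Rate = 11980.8 ng/hr ÷ 17569.89 ng/mL = 0.6818938 mL/hr
Time remaining = 76.59193 mL ÷ 0.6818938 mL/hr = 112.3224 hr

112.3 hours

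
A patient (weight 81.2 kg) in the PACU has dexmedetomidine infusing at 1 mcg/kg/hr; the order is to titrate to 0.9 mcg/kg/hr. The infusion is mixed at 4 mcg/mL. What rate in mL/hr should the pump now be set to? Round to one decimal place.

18.3 mL/hr

Dose = 0.9 mcg/kg/hr × 81.2 kg = 73.08 mcg/hr
Rate = 73.08 mcg/hr ÷ 4 mcg/mL = 18.27 mL/hr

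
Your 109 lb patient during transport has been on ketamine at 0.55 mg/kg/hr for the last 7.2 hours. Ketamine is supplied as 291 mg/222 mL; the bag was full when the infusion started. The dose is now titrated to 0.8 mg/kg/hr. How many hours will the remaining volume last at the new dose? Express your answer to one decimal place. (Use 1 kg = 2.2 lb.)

2.4 hours

Initial rate:
Weight = 109 lb ÷ 2.2 lb/kg = 49.54545 kg
Dose = 0.55 mg/kg/hr × 49.54545 kg = 27.25 mg/hr
Concentration = 291 mg ÷ 222 mL = 1.310811 mg/mL
Rate = 27.25 mg/hr ÷ 1.310811 mg/mL = 20.78866 mL/hr
Volume infused so far = 20.78866 mL/hr × 7.2 hr = 149.6784 mL
Volume remaining = 222 − 149.6784 = 72.32165 mL
New rate:
Dose = 0.8 mg/kg/hr × 49.54545 kg = 39.63636 mg/hr
Rate = 39.63636 mg/hr ÷ 1.310811 mg/mL = 30.23805 mL/hr
Time remaining = 72.32165 mL ÷ 30.23805 mL/hr = 2.391743 hr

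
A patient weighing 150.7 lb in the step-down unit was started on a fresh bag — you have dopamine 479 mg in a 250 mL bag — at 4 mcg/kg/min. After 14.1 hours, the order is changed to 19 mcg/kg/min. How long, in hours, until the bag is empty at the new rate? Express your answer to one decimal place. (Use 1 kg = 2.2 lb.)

Initial rate:
Weight = 150.7 lb ÷ 2.2 lb/kg = 68.5 kg
Dose = 4 mcg/kg/min × 68.5 kg = 274 mcg/min
274 mcg/min × 60 min/hr = 16440 mcg/hr
Concentration = 479 mg ÷ 250 mL = 1.916 mg/mL = 1916 mcg/mL
Rate = 16440 mcg/hr ÷ 1916 mcg/mL = 8.580376 mL/hr
Volume infused so far = 8.580376 mL/hr × 14.1 hr = 120.9833 mL
Volume remaining = 250 − 120.9833 = 129.0167 mL
New rate:
Dose = 19 mcg/kg/min × 68.5 kg = 1301.5 mcg/min
1301.5 mcg/min × 60 min/hr = 78090 mcg/hr
Rate = 78090 mcg/hr ÷ 1916 mcg/mL = 40.75678 mL/hr
Time remaining = 129.0167 mL ÷ 40.75678 mL/hr = 3.165527 hr

3.2 hours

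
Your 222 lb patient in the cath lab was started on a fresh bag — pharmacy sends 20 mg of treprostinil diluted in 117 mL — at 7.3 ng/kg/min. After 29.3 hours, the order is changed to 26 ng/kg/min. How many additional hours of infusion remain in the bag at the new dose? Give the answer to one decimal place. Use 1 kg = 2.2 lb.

Initial rate:
Weight = 222 lb ÷ 2.2 lb/kg = 100.9091 kg
Dose = 7.3 ng/kg/min × 100.9091 kg = 736.6364 ng/min
736.6364 ng/min × 60 min/hr = 44198.18 ng/hr
Concentration = 20 mg ÷ 117 mL = 0.1709402 mg/mL = 170940.2 ng/mL
Rate = 44198.18 ng/hr ÷ 170940.2 ng/mL = 0.2585594 mL/hr
Volume infused so far = 0.2585594 mL/hr × 29.3 hr = 7.575789 mL
Volume remaining = 117 − 7.575789 = 109.4242 mL
New rate:
Dose = 26 ng/kg/min × 100.9091 kg = 2623.636 ng/min
2623.636 ng/min × 60 min/hr = 157418.2 ng/hr
Rate = 157418.2 ng/hr ÷ 170940.2 ng/mL = 0.9208964 mL/hr
Time remaining = 109.4242 mL ÷ 0.9208964 mL/hr = 118.8236 hr

118.8 hours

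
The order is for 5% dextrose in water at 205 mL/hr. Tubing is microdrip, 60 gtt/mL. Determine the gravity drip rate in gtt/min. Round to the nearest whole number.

205 gtt/min

205 mL/hr ÷ 60 min/hr = 3.416667 mL/min
3.416667 mL/min × 60 gtt/mL = 205 gtt/min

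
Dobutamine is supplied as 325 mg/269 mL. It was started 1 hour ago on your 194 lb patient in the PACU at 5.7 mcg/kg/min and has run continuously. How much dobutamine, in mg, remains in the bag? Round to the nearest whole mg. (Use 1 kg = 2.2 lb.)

295 mg

Weight = 194 lb ÷ 2.2 lb/kg = 88.18182 kg
Dose = 5.7 mcg/kg/min × 88.18182 kg = 502.6364 mcg/min
502.6364 mcg/min × 60 min/hr = 30158.18 mcg/hr
Concentration = 325 mg ÷ 269 mL = 1.208178 mg/mL = 1208.178 mcg/mL
Rate = 30158.18 mcg/hr ÷ 1208.178 mcg/mL = 24.9617 mL/hr
Volume infused = 24.9617 mL/hr × 1 hr = 24.9617 mL
Volume remaining = 269 − 24.9617 = 244.0383 mL
Drug remaining = 244.0383 mL × 1208.178 mcg/mL = 294841.8 mcg = 294.8418 mg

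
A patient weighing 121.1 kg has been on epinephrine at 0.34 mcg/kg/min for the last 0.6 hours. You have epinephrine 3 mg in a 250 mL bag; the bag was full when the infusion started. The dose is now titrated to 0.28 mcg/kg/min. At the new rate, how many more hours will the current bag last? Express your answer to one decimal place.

Initial rate:
Dose = 0.34 mcg/kg/min × 121.1 kg = 41.174 mcg/min
41.174 mcg/min × 60 min/hr = 2470.44 mcg/hr
Concentration = 3 mg ÷ 250 mL = 0.012 mg/mL = 12 mcg/mL
Rate = 2470.44 mcg/hr ÷ 12 mcg/mL = 205.87 mL/hr
Volume infused so far = 205.87 mL/hr × 0.6 hr = 123.522 mL
Volume remaining = 250 − 123.522 = 126.478 mL
New rate:
Dose = 0.28 mcg/kg/min × 121.1 kg = 33.908 mcg/min
33.908 mcg/min × 60 min/hr = 2034.48 mcg/hr
Rate = 2034.48 mcg/hr ÷ 12 mcg/mL = 169.54 mL/hr
Time remaining = 126.478 mL ÷ 169.54 mL/hr = 0.7460068 hr

0.7 hours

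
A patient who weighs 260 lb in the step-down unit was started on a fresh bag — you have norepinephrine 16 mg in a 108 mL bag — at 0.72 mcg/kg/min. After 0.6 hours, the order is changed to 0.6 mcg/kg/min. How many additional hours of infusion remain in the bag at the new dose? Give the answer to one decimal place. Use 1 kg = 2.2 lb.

3.0 hours

Initial rate:
Weight = 260 lb ÷ 2.2 lb/kg = 118.1818 kg
Dose = 0.72 mcg/kg/min × 118.1818 kg = 85.09091 mcg/min
85.09091 mcg/min × 60 min/hr = 5105.455 mcg/hr
Concentration = 16 mg ÷ 108 mL = 0.1481481 mg/mL = 148.1481 mcg/mL
Rate = 5105.455 mcg/hr ÷ 148.1481 mcg/mL = 34.46182 mL/hr
Volume infused so far = 34.46182 mL/hr × 0.6 hr = 20.67709 mL
Volume remaining = 108 − 20.67709 = 87.32291 mL
New rate:
Dose = 0.6 mcg/kg/min × 118.1818 kg = 70.90909 mcg/min
70.90909 mcg/min × 60 min/hr = 4254.545 mcg/hr
Rate = 4254.545 mcg/hr ÷ 148.1481 mcg/mL = 28.71818 mL/hr
Time remaining = 87.32291 mL ÷ 28.71818 mL/hr = 3.040684 hr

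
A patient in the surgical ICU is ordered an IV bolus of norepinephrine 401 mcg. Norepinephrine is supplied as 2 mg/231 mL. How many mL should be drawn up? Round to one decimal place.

46.3 mL

Concentration = 2 mg ÷ 231 mL = 0.008658009 mg/mL = 8.658009 mcg/mL
Volume = 401 mcg ÷ 8.658009 mcg/mL = 46.3155 mL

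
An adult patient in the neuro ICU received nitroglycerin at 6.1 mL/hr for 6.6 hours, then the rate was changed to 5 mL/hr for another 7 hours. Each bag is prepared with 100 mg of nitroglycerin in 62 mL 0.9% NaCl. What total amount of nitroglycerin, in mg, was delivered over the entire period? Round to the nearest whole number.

Concentration = 100 mg ÷ 62 mL = 1.612903 mg/mL
Stage 1: 6.1 mL/hr × 6.6 hr = 40.26 mL → 40.26 mL × 1.612903 mg/mL = 64.93548 mg
Stage 2: 5 mL/hr × 7 hr = 35 mL → 35 mL × 1.612903 mg/mL = 56.45161 mg
Total = 64.93548 + 56.45161 = 121.3871 mg

121 mg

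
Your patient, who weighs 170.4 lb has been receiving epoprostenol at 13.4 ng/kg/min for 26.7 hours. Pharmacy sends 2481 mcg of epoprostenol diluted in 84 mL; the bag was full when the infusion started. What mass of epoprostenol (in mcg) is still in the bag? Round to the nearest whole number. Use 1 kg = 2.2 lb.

Weight = 170.4 lb ÷ 2.2 lb/kg = 77.45455 kg
Dose = 13.4 ng/kg/min × 77.45455 kg = 1037.891 ng/min
1037.891 ng/min × 60 min/hr = 62273.45 ng/hr
Concentration = 2481 mcg ÷ 84 mL = 29.53571 mcg/mL = 29535.71 ng/mL
Rate = 62273.45 ng/hr ÷ 29535.71 ng/mL = 2.108412 mL/hr
Volume infused = 2.108412 mL/hr × 26.7 hr = 56.2946 mL
Volume remaining = 84 − 56.2946 = 27.7054 mL
Drug remaining = 27.7054 mL × 29535.71 ng/mL = 818298.8 ng = 818.2988 mcg

818 mcg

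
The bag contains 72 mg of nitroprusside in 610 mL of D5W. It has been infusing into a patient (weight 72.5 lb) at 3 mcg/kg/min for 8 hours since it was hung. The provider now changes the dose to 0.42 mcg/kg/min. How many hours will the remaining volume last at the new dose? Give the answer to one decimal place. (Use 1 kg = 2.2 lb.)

29.6 hours

Initial rate:
Weight = 72.5 lb ÷ 2.2 lb/kg = 32.95455 kg
Dose = 3 mcg/kg/min × 32.95455 kg = 98.86364 mcg/min
98.86364 mcg/min × 60 min/hr = 5931.818 mcg/hr
Concentration = 72 mg ÷ 610 mL = 0.1180328 mg/mL = 118.0328 mcg/mL
Rate = 5931.818 mcg/hr ÷ 118.0328 mcg/mL = 50.25568 mL/hr
Volume infused so far = 50.25568 mL/hr × 8 hr = 402.0455 mL
Volume remaining = 610 − 402.0455 = 207.9545 mL
New rate:
Dose = 0.42 mcg/kg/min × 32.95455 kg = 13.84091 mcg/min
13.84091 mcg/min × 60 min/hr = 830.4545 mcg/hr
Rate = 830.4545 mcg/hr ÷ 118.0328 mcg/mL = 7.035795 mL/hr
Time remaining = 207.9545 mL ÷ 7.035795 mL/hr = 29.55665 hr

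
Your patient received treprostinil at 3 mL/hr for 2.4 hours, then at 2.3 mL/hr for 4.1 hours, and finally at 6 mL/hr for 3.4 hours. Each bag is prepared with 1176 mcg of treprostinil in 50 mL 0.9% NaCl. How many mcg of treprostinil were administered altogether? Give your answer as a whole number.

Concentration = 1176 mcg ÷ 50 mL = 23.52 mcg/mL
Stage 1: 3 mL/hr × 2.4 hr = 7.2 mL → 7.2 mL × 23.52 mcg/mL = 169.344 mcg
Stage 2: 2.3 mL/hr × 4.1 hr = 9.43 mL → 9.43 mL × 23.52 mcg/mL = 221.7936 mcg
Stage 3: 6 mL/hr × 3.4 hr = 20.4 mL → 20.4 mL × 23.52 mcg/mL = 479.808 mcg
Total = 169.344 + 221.7936 + 479.808 = 870.9456 mcg

871 mcg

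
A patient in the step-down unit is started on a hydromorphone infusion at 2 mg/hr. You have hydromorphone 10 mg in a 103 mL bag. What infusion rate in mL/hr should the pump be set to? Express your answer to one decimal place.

Concentration = 10 mg ÷ 103 mL = 0.09708738 mg/mL
Rate = 2 mg/hr ÷ 0.09708738 mg/mL = 20.6 mL/hr

20.6 mL/hr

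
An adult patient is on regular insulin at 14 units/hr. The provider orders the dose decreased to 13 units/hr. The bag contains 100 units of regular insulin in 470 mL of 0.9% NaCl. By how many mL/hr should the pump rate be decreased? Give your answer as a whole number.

5 mL/hr

At the current dose:
Concentration = 100 units ÷ 470 mL = 0.212766 units/mL
Rate = 14 units/hr ÷ 0.212766 units/mL = 65.8 mL/hr
At the new dose:
Rate = 13 units/hr ÷ 0.212766 units/mL = 61.1 mL/hr
Change = 61.1 − 65.8 = -4.7 mL/hr → 4.7 mL/hr decrease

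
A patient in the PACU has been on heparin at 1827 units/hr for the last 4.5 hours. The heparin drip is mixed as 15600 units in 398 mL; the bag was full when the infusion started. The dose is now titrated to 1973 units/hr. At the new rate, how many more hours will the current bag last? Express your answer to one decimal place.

Initial rate:
Concentration = 15600 units ÷ 398 mL = 39.19598 units/mL
Rate = 1827 units/hr ÷ 39.19598 units/mL = 46.61192 mL/hr
Volume infused so far = 46.61192 mL/hr × 4.5 hr = 209.7537 mL
Volume remaining = 398 − 209.7537 = 188.2463 mL
New rate:
Rate = 1973 units/hr ÷ 39.19598 units/mL = 50.33679 mL/hr
Time remaining = 188.2463 mL ÷ 50.33679 mL/hr = 3.739736 hr

3.7 hours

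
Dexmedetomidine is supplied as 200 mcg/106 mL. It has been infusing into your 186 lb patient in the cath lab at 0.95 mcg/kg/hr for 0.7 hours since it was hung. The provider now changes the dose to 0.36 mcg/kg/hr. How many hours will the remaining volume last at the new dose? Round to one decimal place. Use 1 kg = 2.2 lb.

Initial rate:
Weight = 186 lb ÷ 2.2 lb/kg = 84.54545 kg
Dose = 0.95 mcg/kg/hr × 84.54545 kg = 80.31818 mcg/hr
Concentration = 200 mcg ÷ 106 mL = 1.886792 mcg/mL
Rate = 80.31818 mcg/hr ÷ 1.886792 mcg/mL = 42.56864 mL/hr
Volume infused so far = 42.56864 mL/hr × 0.7 hr = 29.79805 mL
Volume remaining = 106 − 29.79805 = 76.20195 mL
New rate:
Dose = 0.36 mcg/kg/hr × 84.54545 kg = 30.43636 mcg/hr
Rate = 30.43636 mcg/hr ÷ 1.886792 mcg/mL = 16.13127 mL/hr
Time remaining = 76.20195 mL ÷ 16.13127 mL/hr = 4.723865 hr

4.7 hours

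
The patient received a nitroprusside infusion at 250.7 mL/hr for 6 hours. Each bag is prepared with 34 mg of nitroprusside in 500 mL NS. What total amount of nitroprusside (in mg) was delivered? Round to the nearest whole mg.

Concentration = 34 mg ÷ 500 mL = 0.068 mg/mL = 68 mcg/mL
Drug rate = 250.7 mL/hr × 68 mcg/mL = 17047.6 mcg/hr
Total = 17047.6 mcg/hr × 6 hr = 102285.6 mcg = 102.2856 mg

102 mg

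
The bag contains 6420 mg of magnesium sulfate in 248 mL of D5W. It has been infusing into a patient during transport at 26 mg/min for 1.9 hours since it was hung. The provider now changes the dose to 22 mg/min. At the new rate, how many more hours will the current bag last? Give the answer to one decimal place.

Initial rate:
26 mg/min × 60 min/hr = 1560 mg/hr
Concentration = 6420 mg ÷ 248 mL = 25.8871 mg/mL
Rate = 1560 mg/hr ÷ 25.8871 mg/mL = 60.26168 mL/hr
Volume infused so far = 60.26168 mL/hr × 1.9 hr = 114.4972 mL
Volume remaining = 248 − 114.4972 = 133.5028 mL
New rate:
22 mg/min × 60 min/hr = 1320 mg/hr
Rate = 1320 mg/hr ÷ 25.8871 mg/mL = 50.99065 mL/hr
Time remaining = 133.5028 mL ÷ 50.99065 mL/hr = 2.618182 hr

2.6 hours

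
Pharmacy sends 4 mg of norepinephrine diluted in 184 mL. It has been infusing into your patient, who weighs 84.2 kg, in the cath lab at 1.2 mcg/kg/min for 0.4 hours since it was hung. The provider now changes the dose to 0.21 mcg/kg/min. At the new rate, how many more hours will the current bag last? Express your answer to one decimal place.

Initial rate:
Dose = 1.2 mcg/kg/min × 84.2 kg = 101.04 mcg/min
101.04 mcg/min × 60 min/hr = 6062.4 mcg/hr
Concentration = 4 mg ÷ 184 mL = 0.02173913 mg/mL = 21.73913 mcg/mL
Rate = 6062.4 mcg/hr ÷ 21.73913 mcg/mL = 278.8704 mL/hr
Volume infused so far = 278.8704 mL/hr × 0.4 hr = 111.5482 mL
Volume remaining = 184 − 111.5482 = 72.45184 mL
New rate:
Dose = 0.21 mcg/kg/min × 84.2 kg = 17.682 mcg/min
17.682 mcg/min × 60 min/hr = 1060.92 mcg/hr
Rate = 1060.92 mcg/hr ÷ 21.73913 mcg/mL = 48.80232 mL/hr
Time remaining = 72.45184 mL ÷ 48.80232 mL/hr = 1.484598 hr

1.5 hours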